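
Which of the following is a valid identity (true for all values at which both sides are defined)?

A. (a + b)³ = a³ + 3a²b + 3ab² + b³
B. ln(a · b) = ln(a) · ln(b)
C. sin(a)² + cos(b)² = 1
A: holds — e.g. at (5, 5), both sides equal 1000.
B: fails at (3, 5) — LHS = ln(15) ≈ 2.708, RHS = ln(3)·ln(5) ≈ 1.768.
C: fails at (2, 7) — LHS = cos(7)² + sin(2)² ≈ 1.395, RHS = 1.

Answer: A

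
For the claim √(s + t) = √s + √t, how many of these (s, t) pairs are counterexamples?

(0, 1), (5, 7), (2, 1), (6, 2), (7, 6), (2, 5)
5

Testing each pair:
(0, 1): LHS = 1, RHS = 1 → satisfies claim
(5, 7): LHS = 2·√(3) ≈ 3.464, RHS = √(5) + √(7) ≈ 4.882 → counterexample
(2, 1): LHS = √(3) ≈ 1.732, RHS = 1 + √(2) ≈ 2.414 → counterexample
(6, 2): LHS = 2·√(2) ≈ 2.828, RHS = √(2) + √(6) ≈ 3.864 → counterexample
(7, 6): LHS = √(13) ≈ 3.606, RHS = √(6) + √(7) ≈ 5.095 → counterexample
(2, 5): LHS = √(7) ≈ 2.646, RHS = √(2) + √(5) ≈ 3.65 → counterexample

That makes 5 counterexamples.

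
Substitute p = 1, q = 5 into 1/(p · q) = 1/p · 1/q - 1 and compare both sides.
LHS = 1/(1 · 5) = 1/5
RHS = 1/1 · 1/5 - 1 = -4/5

LHS ≠ RHS, so the equation does not hold here.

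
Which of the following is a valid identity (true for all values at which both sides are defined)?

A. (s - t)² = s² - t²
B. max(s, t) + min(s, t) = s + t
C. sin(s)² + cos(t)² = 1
A: fails at (1, 5) — LHS = 16, RHS = -24.
B: holds — e.g. at (3, 3), both sides equal 6.
C: fails at (2, 7) — LHS = cos(7)² + sin(2)² ≈ 1.395, RHS = 1.

Answer: B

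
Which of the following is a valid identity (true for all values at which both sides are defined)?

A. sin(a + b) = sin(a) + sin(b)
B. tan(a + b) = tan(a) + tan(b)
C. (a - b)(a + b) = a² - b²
C

A: fails at (3, 4) — LHS = sin(7) ≈ 0.657, RHS = sin(4) + sin(3) ≈ -0.6157.
B: fails at (3, 4) — LHS = tan(7) ≈ 0.8714, RHS = tan(3) + tan(4) ≈ 1.015.
C: holds — e.g. at (2, 4), both sides equal -12.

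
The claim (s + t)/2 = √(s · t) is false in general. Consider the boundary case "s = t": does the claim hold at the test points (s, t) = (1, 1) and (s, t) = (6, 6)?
At (1, 1): LHS = 1, RHS = 1 → equal
At (6, 6): LHS = 6, RHS = 6 → equal

So the claim does hold at both of these boundary points, even though it is not an identity.

Answer: Yes, holds at both test points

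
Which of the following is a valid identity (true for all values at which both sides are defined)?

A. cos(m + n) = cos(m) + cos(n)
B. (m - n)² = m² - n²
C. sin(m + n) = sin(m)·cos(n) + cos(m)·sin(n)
A: fails at (3, 5) — LHS = cos(8) ≈ -0.1455, RHS = cos(3) + cos(5) ≈ -0.7063.
B: fails at (4, 6) — LHS = 4, RHS = -20.
C: holds — e.g. at (6, 7), both sides equal sin(13) ≈ 0.4202.

Answer: C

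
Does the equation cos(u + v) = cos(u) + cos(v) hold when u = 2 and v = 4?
Substituting u = 2, v = 4:

LHS = cos(2 + 4) = cos(6) ≈ 0.9602
RHS = cos(2) + cos(4) ≈ -1.07

LHS ≠ RHS, so the equation does not hold at this point.

Answer: Fails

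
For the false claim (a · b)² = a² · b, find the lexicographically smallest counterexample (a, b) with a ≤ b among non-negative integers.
At (0, 6): both sides equal 0, so it holds there.
At (0, 7): both sides equal 0, so it holds there.

Substituting (1, 2) into the claim:
LHS = (1 · 2)² = 4
RHS = 1² · 2 = 2

Since LHS ≠ RHS, this pair disproves the claim, and no lexicographically smaller pair (a ≤ b, non-negative integers) does.

For instance (5, 7) is also a counterexample (LHS = 1225, RHS = 175), but it's lexicographically larger.

Answer: (a, b) = (1, 2)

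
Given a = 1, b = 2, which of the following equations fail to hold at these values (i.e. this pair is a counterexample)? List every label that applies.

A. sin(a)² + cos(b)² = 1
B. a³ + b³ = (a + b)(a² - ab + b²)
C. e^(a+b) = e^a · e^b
A

Evaluating each claim at the given values:
A. LHS = cos(2)² + sin(1)² ≈ 0.8813, RHS = 1 → fails here (LHS ≠ RHS)
B. LHS = 9, RHS = 9 → holds here (LHS = RHS)
C. LHS = e^3 ≈ 20.09, RHS = e^3 ≈ 20.09 → holds here (LHS = RHS)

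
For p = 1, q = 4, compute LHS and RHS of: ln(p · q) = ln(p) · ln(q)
LHS = ln(1 · 4) = ln(4) ≈ 1.386
RHS = ln(1) · ln(4) = 0

LHS ≠ RHS (they differ by about 1.386), so the equation does not hold here.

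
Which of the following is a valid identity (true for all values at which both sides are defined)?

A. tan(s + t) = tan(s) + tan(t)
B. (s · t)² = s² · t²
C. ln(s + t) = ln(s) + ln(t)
A: fails at (5, 5) — LHS = tan(10) ≈ 0.6484, RHS = 2·tan(5) ≈ -6.761.
B: holds — e.g. at (5, 8), both sides equal 1600.
C: fails at (3, 7) — LHS = ln(10) ≈ 2.303, RHS = ln(3) + ln(7) ≈ 3.045.

Answer: B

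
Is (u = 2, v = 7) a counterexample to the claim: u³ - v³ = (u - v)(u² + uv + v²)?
Substituting u = 2, v = 7:
LHS = 2³ - 7³ = -335
RHS = (2 - 7)(2² + 2·7 + 7²) = -335

The sides agree, so this pair does not disprove the claim.

Answer: No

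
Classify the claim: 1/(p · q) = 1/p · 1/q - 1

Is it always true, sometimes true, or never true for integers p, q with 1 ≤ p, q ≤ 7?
The claim fails for every pair in the range. For instance at (p, q) = (4, 6): LHS = 1/24, RHS = -23/24.

Answer: Never true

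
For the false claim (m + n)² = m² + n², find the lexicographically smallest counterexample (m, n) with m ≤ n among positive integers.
Substituting (1, 1) into the claim:
LHS = (1 + 1)² = 4
RHS = 1² + 1² = 2

Since LHS ≠ RHS, this pair disproves the claim, and no lexicographically smaller pair (m ≤ n, positive integers) does.

For instance (4, 5) is also a counterexample (LHS = 81, RHS = 41), but it's lexicographically larger.

Answer: (m, n) = (1, 1)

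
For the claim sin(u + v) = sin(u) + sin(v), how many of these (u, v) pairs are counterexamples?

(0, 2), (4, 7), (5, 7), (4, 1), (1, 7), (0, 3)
Testing each pair:
(0, 2): LHS = sin(2) ≈ 0.9093, RHS = sin(2) ≈ 0.9093 → satisfies claim
(4, 7): LHS = sin(11) ≈ -1, RHS = sin(4) + sin(7) ≈ -0.09982 → counterexample
(5, 7): LHS = sin(12) ≈ -0.5366, RHS = sin(5) + sin(7) ≈ -0.3019 → counterexample
(4, 1): LHS = sin(5) ≈ -0.9589, RHS = sin(4) + sin(1) ≈ 0.08467 → counterexample
(1, 7): LHS = sin(8) ≈ 0.9894, RHS = sin(7) + sin(1) ≈ 1.498 → counterexample
(0, 3): LHS = sin(3) ≈ 0.1411, RHS = sin(3) ≈ 0.1411 → satisfies claim

That makes 4 counterexamples.

Answer: 4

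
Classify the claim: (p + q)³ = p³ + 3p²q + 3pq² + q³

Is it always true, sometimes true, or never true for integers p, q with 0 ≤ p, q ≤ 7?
Always true

The identity holds for every pair in the range. For instance at (p, q) = (3, 4): both sides equal 343.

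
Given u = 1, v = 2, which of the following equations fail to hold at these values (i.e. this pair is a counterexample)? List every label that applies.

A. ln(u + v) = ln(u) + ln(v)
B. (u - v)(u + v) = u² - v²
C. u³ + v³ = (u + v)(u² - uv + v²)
Evaluating each claim at the given values:
A. LHS = ln(3) ≈ 1.099, RHS = ln(2) ≈ 0.6931 → fails here (LHS ≠ RHS)
B. LHS = -3, RHS = -3 → holds here (LHS = RHS)
C. LHS = 9, RHS = 9 → holds here (LHS = RHS)

Answer: A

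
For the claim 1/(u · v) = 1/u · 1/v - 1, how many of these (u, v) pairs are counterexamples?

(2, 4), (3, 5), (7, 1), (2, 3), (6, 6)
Testing each pair:
(2, 4): LHS = 1/8, RHS = -7/8 → counterexample
(3, 5): LHS = 1/15, RHS = -14/15 → counterexample
(7, 1): LHS = 1/7, RHS = -6/7 → counterexample
(2, 3): LHS = 1/6, RHS = -5/6 → counterexample
(6, 6): LHS = 1/36, RHS = -35/36 → counterexample

That makes 5 counterexamples.

Answer: 5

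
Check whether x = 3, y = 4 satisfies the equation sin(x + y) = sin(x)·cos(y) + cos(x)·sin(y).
Holds

Substituting x = 3, y = 4:

LHS = sin(3 + 4) = sin(7) ≈ 0.657
RHS = sin(3)·cos(4) + cos(3)·sin(4) = sin(3)·cos(4) + sin(4)·cos(3) ≈ 0.657

LHS = RHS, so the equation holds at this point.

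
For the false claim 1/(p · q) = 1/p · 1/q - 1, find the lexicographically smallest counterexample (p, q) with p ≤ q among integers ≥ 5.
(p, q) = (5, 5)

Substituting (5, 5) into the claim:
LHS = 1/(5 · 5) = 1/25
RHS = 1/5 · 1/5 - 1 = -24/25

Since LHS ≠ RHS, this pair disproves the claim, and no lexicographically smaller pair (p ≤ q, integers ≥ 5) does.

For instance (8, 10) is also a counterexample (LHS = 1/80, RHS = -79/80), but it's lexicographically larger.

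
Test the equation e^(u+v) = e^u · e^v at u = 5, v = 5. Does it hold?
Substituting u = 5, v = 5:

LHS = e^(5+5) = e^10 ≈ 22026.5
RHS = e^5 · e^5 = e^10 ≈ 22026.5

LHS = RHS, so the equation holds at this point.

Answer: Holds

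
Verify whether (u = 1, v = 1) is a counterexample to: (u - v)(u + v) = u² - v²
No

Substituting u = 1, v = 1:
LHS = (1 - 1)(1 + 1) = 0
RHS = 1² - 1² = 0

The sides agree, so this pair does not disprove the claim.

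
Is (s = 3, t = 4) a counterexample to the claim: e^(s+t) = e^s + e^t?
Substituting s = 3, t = 4:
LHS = e^(3+4) = e^7 ≈ 1097
RHS = e^3 + e^4 ≈ 74.68

Since LHS ≠ RHS, this pair disproves the claim.

Answer: Yes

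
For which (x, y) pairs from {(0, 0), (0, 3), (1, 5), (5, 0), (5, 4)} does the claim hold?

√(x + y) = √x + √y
Testing each pair:
(0, 0): LHS = 0, RHS = 0 → holds
(0, 3): LHS = √(3) ≈ 1.732, RHS = √(3) ≈ 1.732 → holds
(1, 5): LHS = √(6) ≈ 2.449, RHS = 1 + √(5) ≈ 3.236 → fails
(5, 0): LHS = √(5) ≈ 2.236, RHS = √(5) ≈ 2.236 → holds
(5, 4): LHS = 3, RHS = 2 + √(5) ≈ 4.236 → fails

3 of 5 pairs satisfy the claim.

Answer: (0, 0), (0, 3), (5, 0)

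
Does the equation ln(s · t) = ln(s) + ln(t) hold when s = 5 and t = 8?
Holds

Substituting s = 5, t = 8:

LHS = ln(5 · 8) = ln(40) ≈ 3.689
RHS = ln(5) + ln(8) ≈ 3.689

LHS = RHS, so the equation holds at this point.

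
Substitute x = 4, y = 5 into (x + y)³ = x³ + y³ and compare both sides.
LHS = (4 + 5)³ = 729
RHS = 4³ + 5³ = 189

LHS ≠ RHS, so the equation does not hold here.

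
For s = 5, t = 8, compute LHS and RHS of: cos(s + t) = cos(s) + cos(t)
LHS = cos(5 + 8) = cos(13) ≈ 0.9074
RHS = cos(5) + cos(8) ≈ 0.1382

LHS ≠ RHS (they differ by about 0.7693), so the equation does not hold here.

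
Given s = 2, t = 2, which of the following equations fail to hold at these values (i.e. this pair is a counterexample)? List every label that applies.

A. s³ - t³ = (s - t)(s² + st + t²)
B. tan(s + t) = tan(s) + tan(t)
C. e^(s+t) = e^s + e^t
B, C

Evaluating each claim at the given values:
A. LHS = 0, RHS = 0 → holds here (LHS = RHS)
B. LHS = tan(4) ≈ 1.158, RHS = 2·tan(2) ≈ -4.37 → fails here (LHS ≠ RHS)
C. LHS = e^4 ≈ 54.6, RHS = 2·e^2 ≈ 14.78 → fails here (LHS ≠ RHS)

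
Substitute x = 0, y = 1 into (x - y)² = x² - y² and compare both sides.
LHS = (0 - 1)² = 1
RHS = 0² - 1² = -1

LHS ≠ RHS, so the equation does not hold here.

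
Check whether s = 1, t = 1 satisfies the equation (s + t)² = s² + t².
Fails

Substituting s = 1, t = 1:

LHS = (1 + 1)² = 4
RHS = 1² + 1² = 2

LHS ≠ RHS, so the equation does not hold at this point.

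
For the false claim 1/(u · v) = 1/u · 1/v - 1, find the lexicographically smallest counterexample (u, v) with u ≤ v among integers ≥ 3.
Substituting (3, 3) into the claim:
LHS = 1/(3 · 3) = 1/9
RHS = 1/3 · 1/3 - 1 = -8/9

Since LHS ≠ RHS, this pair disproves the claim, and no lexicographically smaller pair (u ≤ v, integers ≥ 3) does.

For instance (7, 10) is also a counterexample (LHS = 1/70, RHS = -69/70), but it's lexicographically larger.

Answer: (u, v) = (3, 3)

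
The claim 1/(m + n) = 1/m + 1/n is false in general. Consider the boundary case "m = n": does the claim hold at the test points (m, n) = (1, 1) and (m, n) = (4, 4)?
At (1, 1): LHS = 1/2 ≠ RHS = 2
At (4, 4): LHS = 1/8 ≠ RHS = 1/2

Answer: No, fails at both test points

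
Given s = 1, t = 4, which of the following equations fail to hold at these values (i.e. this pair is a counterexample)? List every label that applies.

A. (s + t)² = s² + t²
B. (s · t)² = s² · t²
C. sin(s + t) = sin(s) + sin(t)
Evaluating each claim at the given values:
A. LHS = 25, RHS = 17 → fails here (LHS ≠ RHS)
B. LHS = 16, RHS = 16 → holds here (LHS = RHS)
C. LHS = sin(5) ≈ -0.9589, RHS = sin(4) + sin(1) ≈ 0.08467 → fails here (LHS ≠ RHS)

Answer: A, C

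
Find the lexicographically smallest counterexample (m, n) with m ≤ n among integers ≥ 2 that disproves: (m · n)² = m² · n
(m, n) = (2, 2)

Substituting (2, 2) into the claim:
LHS = (2 · 2)² = 16
RHS = 2² · 2 = 8

Since LHS ≠ RHS, this pair disproves the claim, and no lexicographically smaller pair (m ≤ n, integers ≥ 2) does.

For instance (4, 6) is also a counterexample (LHS = 576, RHS = 96), but it's lexicographically larger.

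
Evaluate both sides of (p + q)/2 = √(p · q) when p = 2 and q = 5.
LHS = (2 + 5)/2 = 7/2
RHS = √(2 · 5) = √(10) ≈ 3.162

LHS ≠ RHS (they differ by about 0.3377), so the equation does not hold here.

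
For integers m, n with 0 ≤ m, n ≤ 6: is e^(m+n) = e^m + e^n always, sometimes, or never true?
Never true

The claim fails for every pair in the range. For instance at (m, n) = (6, 4): LHS = e^10 ≈ 22026.5, RHS = e^4 + e^6 ≈ 458.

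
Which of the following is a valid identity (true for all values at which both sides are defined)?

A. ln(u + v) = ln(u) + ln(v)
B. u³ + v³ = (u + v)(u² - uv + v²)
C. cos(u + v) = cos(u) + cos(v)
A: fails at (2, 5) — LHS = ln(7) ≈ 1.946, RHS = ln(2) + ln(5) ≈ 2.303.
B: holds — e.g. at (5, 5), both sides equal 250.
C: fails at (2, 7) — LHS = cos(9) ≈ -0.9111, RHS = cos(2) + cos(7) ≈ 0.3378.

Answer: B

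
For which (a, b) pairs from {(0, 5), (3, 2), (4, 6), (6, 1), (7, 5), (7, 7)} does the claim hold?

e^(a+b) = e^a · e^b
Testing each pair:
(0, 5): LHS = e^5 ≈ 148.4, RHS = e^5 ≈ 148.4 → holds
(3, 2): LHS = e^5 ≈ 148.4, RHS = e^5 ≈ 148.4 → holds
(4, 6): LHS = e^10 ≈ 22026.5, RHS = e^10 ≈ 22026.5 → holds
(6, 1): LHS = e^7 ≈ 1097, RHS = e^7 ≈ 1097 → holds
(7, 5): LHS = e^12 ≈ 162754.8, RHS = e^12 ≈ 162754.8 → holds
(7, 7): LHS = e^14 ≈ 1202604.3, RHS = e^14 ≈ 1202604.3 → holds

Every pair satisfies the claim.

Answer: All pairs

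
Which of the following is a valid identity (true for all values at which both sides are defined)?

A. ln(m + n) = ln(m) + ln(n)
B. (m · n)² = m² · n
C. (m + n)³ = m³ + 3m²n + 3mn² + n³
C

A: fails at (1, 4) — LHS = ln(5) ≈ 1.609, RHS = ln(4) ≈ 1.386.
B: fails at (6, 7) — LHS = 1764, RHS = 252.
C: holds — e.g. at (1, 2), both sides equal 27.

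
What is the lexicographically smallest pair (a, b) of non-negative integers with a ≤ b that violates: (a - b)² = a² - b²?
(a, b) = (0, 1)

At (0, 0): both sides equal 0, so it holds there.

Substituting (0, 1) into the claim:
LHS = (0 - 1)² = 1
RHS = 0² - 1² = -1

Since LHS ≠ RHS, this pair disproves the claim, and no lexicographically smaller pair (a ≤ b, non-negative integers) does.

For instance (4, 7) is also a counterexample (LHS = 9, RHS = -33), but it's lexicographically larger.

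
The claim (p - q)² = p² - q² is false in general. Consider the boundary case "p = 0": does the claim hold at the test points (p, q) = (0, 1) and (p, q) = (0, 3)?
No, fails at both test points

At (0, 1): LHS = 1 ≠ RHS = -1
At (0, 3): LHS = 9 ≠ RHS = -9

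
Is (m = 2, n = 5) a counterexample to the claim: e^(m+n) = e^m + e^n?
Substituting m = 2, n = 5:
LHS = e^(2+5) = e^7 ≈ 1097
RHS = e^2 + e^5 ≈ 155.8

Since LHS ≠ RHS, this pair disproves the claim.

Answer: Yes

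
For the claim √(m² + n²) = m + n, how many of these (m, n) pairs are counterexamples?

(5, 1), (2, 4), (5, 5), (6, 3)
Testing each pair:
(5, 1): LHS = √(26) ≈ 5.099, RHS = 6 → counterexample
(2, 4): LHS = 2·√(5) ≈ 4.472, RHS = 6 → counterexample
(5, 5): LHS = 5·√(2) ≈ 7.071, RHS = 10 → counterexample
(6, 3): LHS = 3·√(5) ≈ 6.708, RHS = 9 → counterexample

That makes 4 counterexamples.

Answer: 4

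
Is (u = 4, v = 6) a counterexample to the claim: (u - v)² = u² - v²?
Yes

Substituting u = 4, v = 6:
LHS = (4 - 6)² = 4
RHS = 4² - 6² = -20

Since LHS ≠ RHS, this pair disproves the claim.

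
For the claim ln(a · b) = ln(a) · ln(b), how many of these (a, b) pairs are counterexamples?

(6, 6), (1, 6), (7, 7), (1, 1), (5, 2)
4

Testing each pair:
(6, 6): LHS = ln(36) ≈ 3.584, RHS = ln(6)² ≈ 3.21 → counterexample
(1, 6): LHS = ln(6) ≈ 1.792, RHS = 0 → counterexample
(7, 7): LHS = ln(49) ≈ 3.892, RHS = ln(7)² ≈ 3.787 → counterexample
(1, 1): LHS = 0, RHS = 0 → satisfies claim
(5, 2): LHS = ln(10) ≈ 2.303, RHS = ln(2)·ln(5) ≈ 1.116 → counterexample

That makes 4 counterexamples.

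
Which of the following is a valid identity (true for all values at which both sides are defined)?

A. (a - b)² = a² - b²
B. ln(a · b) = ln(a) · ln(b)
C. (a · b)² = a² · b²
A: fails at (4, 6) — LHS = 4, RHS = -20.
B: fails at (1, 5) — LHS = ln(5) ≈ 1.609, RHS = 0.
C: holds — e.g. at (1, 4), both sides equal 16.

Answer: C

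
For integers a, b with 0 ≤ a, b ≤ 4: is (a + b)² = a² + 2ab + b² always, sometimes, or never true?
The identity holds for every pair in the range. For instance at (a, b) = (2, 0): both sides equal 4.

Answer: Always true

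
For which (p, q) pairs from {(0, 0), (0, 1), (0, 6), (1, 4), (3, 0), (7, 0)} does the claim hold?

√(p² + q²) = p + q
Testing each pair:
(0, 0): LHS = 0, RHS = 0 → holds
(0, 1): LHS = 1, RHS = 1 → holds
(0, 6): LHS = 6, RHS = 6 → holds
(1, 4): LHS = √(17) ≈ 4.123, RHS = 5 → fails
(3, 0): LHS = 3, RHS = 3 → holds
(7, 0): LHS = 7, RHS = 7 → holds

5 of 6 pairs satisfy the claim.

Answer: (0, 0), (0, 1), (0, 6), (3, 0), (7, 0)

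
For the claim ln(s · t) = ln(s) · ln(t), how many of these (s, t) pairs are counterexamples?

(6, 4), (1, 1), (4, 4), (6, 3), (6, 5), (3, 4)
5

Testing each pair:
(6, 4): LHS = ln(24) ≈ 3.178, RHS = ln(4)·ln(6) ≈ 2.484 → counterexample
(1, 1): LHS = 0, RHS = 0 → satisfies claim
(4, 4): LHS = ln(16) ≈ 2.773, RHS = ln(4)² ≈ 1.922 → counterexample
(6, 3): LHS = ln(18) ≈ 2.89, RHS = ln(3)·ln(6) ≈ 1.968 → counterexample
(6, 5): LHS = ln(30) ≈ 3.401, RHS = ln(5)·ln(6) ≈ 2.884 → counterexample
(3, 4): LHS = ln(12) ≈ 2.485, RHS = ln(3)·ln(4) ≈ 1.523 → counterexample

That makes 5 counterexamples.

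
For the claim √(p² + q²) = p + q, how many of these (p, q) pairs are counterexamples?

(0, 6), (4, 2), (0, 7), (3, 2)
Testing each pair:
(0, 6): LHS = 6, RHS = 6 → satisfies claim
(4, 2): LHS = 2·√(5) ≈ 4.472, RHS = 6 → counterexample
(0, 7): LHS = 7, RHS = 7 → satisfies claim
(3, 2): LHS = √(13) ≈ 3.606, RHS = 5 → counterexample

That makes 2 counterexamples.

Answer: 2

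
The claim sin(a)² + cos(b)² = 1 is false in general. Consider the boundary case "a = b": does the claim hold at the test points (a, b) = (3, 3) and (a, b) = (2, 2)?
Yes, holds at both test points

At (3, 3): LHS = sin(3)² + cos(3)² = 1, RHS = 1 → equal
At (2, 2): LHS = cos(2)² + sin(2)² = 1, RHS = 1 → equal

So the claim does hold at both of these boundary points, even though it is not an identity.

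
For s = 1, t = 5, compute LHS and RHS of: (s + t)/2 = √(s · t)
LHS = (1 + 5)/2 = 3
RHS = √(1 · 5) = √(5) ≈ 2.236

LHS ≠ RHS (they differ by about 0.7639), so the equation does not hold here.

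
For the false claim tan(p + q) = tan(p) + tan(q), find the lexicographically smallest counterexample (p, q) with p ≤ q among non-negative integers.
(p, q) = (1, 1)

Substituting (1, 1) into the claim:
LHS = tan(1 + 1) = tan(2) ≈ -2.185
RHS = tan(1) + tan(1) = 2·tan(1) ≈ 3.115

Since LHS ≠ RHS, this pair disproves the claim, and no lexicographically smaller pair (p ≤ q, non-negative integers) does.

For instance (4, 4) is also a counterexample (LHS = tan(8) ≈ -6.8, RHS = 2·tan(4) ≈ 2.316), but it's lexicographically larger.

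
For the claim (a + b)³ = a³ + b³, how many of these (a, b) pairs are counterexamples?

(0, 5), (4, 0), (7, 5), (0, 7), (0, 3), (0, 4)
Testing each pair:
(0, 5): LHS = 125, RHS = 125 → satisfies claim
(4, 0): LHS = 64, RHS = 64 → satisfies claim
(7, 5): LHS = 1728, RHS = 468 → counterexample
(0, 7): LHS = 343, RHS = 343 → satisfies claim
(0, 3): LHS = 27, RHS = 27 → satisfies claim
(0, 4): LHS = 64, RHS = 64 → satisfies claim

That makes 1 counterexample.

Answer: 1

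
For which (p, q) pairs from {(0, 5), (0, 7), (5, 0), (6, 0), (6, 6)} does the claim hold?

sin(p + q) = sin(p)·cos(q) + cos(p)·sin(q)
Testing each pair:
(0, 5): LHS = sin(5) ≈ -0.9589, RHS = sin(5) ≈ -0.9589 → holds
(0, 7): LHS = sin(7) ≈ 0.657, RHS = sin(7) ≈ 0.657 → holds
(5, 0): LHS = sin(5) ≈ -0.9589, RHS = sin(5) ≈ -0.9589 → holds
(6, 0): LHS = sin(6) ≈ -0.2794, RHS = sin(6) ≈ -0.2794 → holds
(6, 6): LHS = sin(12) ≈ -0.5366, RHS = 2·sin(6)·cos(6) ≈ -0.5366 → holds

Every pair satisfies the claim.

Answer: All pairs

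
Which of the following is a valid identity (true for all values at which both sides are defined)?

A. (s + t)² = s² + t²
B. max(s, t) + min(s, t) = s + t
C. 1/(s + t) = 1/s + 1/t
B

A: fails at (2, 7) — LHS = 81, RHS = 53.
B: holds — e.g. at (3, 5), both sides equal 8.
C: fails at (1, 1) — LHS = 1/2, RHS = 2.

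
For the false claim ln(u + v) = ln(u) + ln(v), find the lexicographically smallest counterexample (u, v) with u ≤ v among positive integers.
Substituting (1, 1) into the claim:
LHS = ln(1 + 1) = ln(2) ≈ 0.6931
RHS = ln(1) + ln(1) = 0

Since LHS ≠ RHS, this pair disproves the claim, and no lexicographically smaller pair (u ≤ v, positive integers) does.

For instance (1, 3) is also a counterexample (LHS = ln(4) ≈ 1.386, RHS = ln(3) ≈ 1.099), but it's lexicographically larger.

Answer: (u, v) = (1, 1)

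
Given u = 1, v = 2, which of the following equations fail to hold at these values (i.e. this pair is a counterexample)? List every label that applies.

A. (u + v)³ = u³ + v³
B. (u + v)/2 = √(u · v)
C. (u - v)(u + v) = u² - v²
A, B

Evaluating each claim at the given values:
A. LHS = 27, RHS = 9 → fails here (LHS ≠ RHS)
B. LHS = 3/2, RHS = √(2) ≈ 1.414 → fails here (LHS ≠ RHS)
C. LHS = -3, RHS = -3 → holds here (LHS = RHS)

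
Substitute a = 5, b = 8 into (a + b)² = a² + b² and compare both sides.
LHS = (5 + 8)² = 169
RHS = 5² + 8² = 89

LHS ≠ RHS, so the equation does not hold here.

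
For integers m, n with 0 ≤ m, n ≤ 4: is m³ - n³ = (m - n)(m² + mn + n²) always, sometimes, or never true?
The identity holds for every pair in the range. For instance at (m, n) = (2, 0): both sides equal 8.

Answer: Always true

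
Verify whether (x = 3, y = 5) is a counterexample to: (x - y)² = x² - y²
Yes

Substituting x = 3, y = 5:
LHS = (3 - 5)² = 4
RHS = 3² - 5² = -16

Since LHS ≠ RHS, this pair disproves the claim.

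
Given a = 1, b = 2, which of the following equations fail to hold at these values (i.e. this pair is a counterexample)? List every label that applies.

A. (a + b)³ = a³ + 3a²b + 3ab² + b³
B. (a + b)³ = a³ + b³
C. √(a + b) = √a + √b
Evaluating each claim at the given values:
A. LHS = 27, RHS = 27 → holds here (LHS = RHS)
B. LHS = 27, RHS = 9 → fails here (LHS ≠ RHS)
C. LHS = √(3) ≈ 1.732, RHS = 1 + √(2) ≈ 2.414 → fails here (LHS ≠ RHS)

Answer: B, C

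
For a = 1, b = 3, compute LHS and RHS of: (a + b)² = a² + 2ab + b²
LHS = (1 + 3)² = 16
RHS = 1² + 2·1·3 + 3² = 16

LHS = RHS: the two sides agree.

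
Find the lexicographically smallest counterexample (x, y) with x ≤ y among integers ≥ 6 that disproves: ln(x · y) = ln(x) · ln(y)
(x, y) = (6, 6)

Substituting (6, 6) into the claim:
LHS = ln(6 · 6) = ln(36) ≈ 3.584
RHS = ln(6) · ln(6) = ln(6)² ≈ 3.21

Since LHS ≠ RHS, this pair disproves the claim, and no lexicographically smaller pair (x ≤ y, integers ≥ 6) does.

For instance (10, 10) is also a counterexample (LHS = ln(100) ≈ 4.605, RHS = ln(10)² ≈ 5.302), but it's lexicographically larger.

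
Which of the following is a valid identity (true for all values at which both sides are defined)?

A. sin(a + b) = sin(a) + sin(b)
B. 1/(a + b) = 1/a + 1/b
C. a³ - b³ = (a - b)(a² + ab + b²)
A: fails at (2, 7) — LHS = sin(9) ≈ 0.4121, RHS = sin(7) + sin(2) ≈ 1.566.
B: fails at (2, 7) — LHS = 1/9, RHS = 9/14.
C: holds — e.g. at (3, 7), both sides equal -316.

Answer: C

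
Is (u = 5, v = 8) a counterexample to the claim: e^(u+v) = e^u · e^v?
No

Substituting u = 5, v = 8:
LHS = e^(5+8) = e^13 ≈ 442413.4
RHS = e^5 · e^8 = e^13 ≈ 442413.4

The sides agree, so this pair does not disprove the claim.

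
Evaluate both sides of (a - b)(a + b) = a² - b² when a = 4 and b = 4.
LHS = (4 - 4)(4 + 4) = 0
RHS = 4² - 4² = 0

LHS = RHS: the two sides agree.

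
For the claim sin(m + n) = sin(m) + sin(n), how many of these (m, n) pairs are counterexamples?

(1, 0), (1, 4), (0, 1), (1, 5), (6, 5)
3

Testing each pair:
(1, 0): LHS = sin(1) ≈ 0.8415, RHS = sin(1) ≈ 0.8415 → satisfies claim
(1, 4): LHS = sin(5) ≈ -0.9589, RHS = sin(4) + sin(1) ≈ 0.08467 → counterexample
(0, 1): LHS = sin(1) ≈ 0.8415, RHS = sin(1) ≈ 0.8415 → satisfies claim
(1, 5): LHS = sin(6) ≈ -0.2794, RHS = sin(5) + sin(1) ≈ -0.1175 → counterexample
(6, 5): LHS = sin(11) ≈ -1, RHS = sin(5) + sin(6) ≈ -1.238 → counterexample

That makes 3 counterexamples.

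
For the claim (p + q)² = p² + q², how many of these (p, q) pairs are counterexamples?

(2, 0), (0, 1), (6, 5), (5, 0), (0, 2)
Testing each pair:
(2, 0): LHS = 4, RHS = 4 → satisfies claim
(0, 1): LHS = 1, RHS = 1 → satisfies claim
(6, 5): LHS = 121, RHS = 61 → counterexample
(5, 0): LHS = 25, RHS = 25 → satisfies claim
(0, 2): LHS = 4, RHS = 4 → satisfies claim

That makes 1 counterexample.

Answer: 1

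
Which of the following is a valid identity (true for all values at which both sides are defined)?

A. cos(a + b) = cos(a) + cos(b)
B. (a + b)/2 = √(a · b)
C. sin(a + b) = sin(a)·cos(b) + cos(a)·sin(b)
A: fails at (1, 5) — LHS = cos(6) ≈ 0.9602, RHS = cos(5) + cos(1) ≈ 0.824.
B: fails at (1, 5) — LHS = 3, RHS = √(5) ≈ 2.236.
C: holds — e.g. at (4, 4), both sides equal sin(8) ≈ 0.9894.

Answer: C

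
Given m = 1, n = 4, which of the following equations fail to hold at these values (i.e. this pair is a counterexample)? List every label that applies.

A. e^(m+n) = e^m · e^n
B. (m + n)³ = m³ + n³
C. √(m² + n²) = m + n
B, C

Evaluating each claim at the given values:
A. LHS = e^5 ≈ 148.4, RHS = e^5 ≈ 148.4 → holds here (LHS = RHS)
B. LHS = 125, RHS = 65 → fails here (LHS ≠ RHS)
C. LHS = √(17) ≈ 4.123, RHS = 5 → fails here (LHS ≠ RHS)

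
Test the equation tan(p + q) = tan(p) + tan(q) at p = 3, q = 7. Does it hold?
Fails

Substituting p = 3, q = 7:

LHS = tan(3 + 7) = tan(10) ≈ 0.6484
RHS = tan(3) + tan(7) ≈ 0.7289

LHS ≠ RHS, so the equation does not hold at this point.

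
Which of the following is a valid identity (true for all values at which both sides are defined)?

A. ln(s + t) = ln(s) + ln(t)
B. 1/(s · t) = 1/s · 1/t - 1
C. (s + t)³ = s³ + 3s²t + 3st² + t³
A: fails at (3, 5) — LHS = ln(8) ≈ 2.079, RHS = ln(3) + ln(5) ≈ 2.708.
B: fails at (2, 7) — LHS = 1/14, RHS = -13/14.
C: holds — e.g. at (2, 7), both sides equal 729.

Answer: C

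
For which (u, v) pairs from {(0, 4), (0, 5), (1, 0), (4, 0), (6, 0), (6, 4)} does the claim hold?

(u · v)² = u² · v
Testing each pair:
(0, 4): LHS = 0, RHS = 0 → holds
(0, 5): LHS = 0, RHS = 0 → holds
(1, 0): LHS = 0, RHS = 0 → holds
(4, 0): LHS = 0, RHS = 0 → holds
(6, 0): LHS = 0, RHS = 0 → holds
(6, 4): LHS = 576, RHS = 144 → fails

5 of 6 pairs satisfy the claim.

Answer: (0, 4), (0, 5), (1, 0), (4, 0), (6, 0)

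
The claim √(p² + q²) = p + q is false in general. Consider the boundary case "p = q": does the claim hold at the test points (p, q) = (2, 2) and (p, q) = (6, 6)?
At (2, 2): LHS = 2·√(2) ≈ 2.828 ≠ RHS = 4
At (6, 6): LHS = 6·√(2) ≈ 8.485 ≠ RHS = 12

Answer: No, fails at both test points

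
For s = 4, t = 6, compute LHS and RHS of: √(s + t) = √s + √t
LHS = √(4 + 6) = √(10) ≈ 3.162
RHS = √4 + √6 = 2 + √(6) ≈ 4.449

LHS ≠ RHS (they differ by about 1.287), so the equation does not hold here.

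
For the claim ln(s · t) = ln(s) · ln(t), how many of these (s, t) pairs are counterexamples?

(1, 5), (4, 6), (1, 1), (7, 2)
Testing each pair:
(1, 5): LHS = ln(5) ≈ 1.609, RHS = 0 → counterexample
(4, 6): LHS = ln(24) ≈ 3.178, RHS = ln(4)·ln(6) ≈ 2.484 → counterexample
(1, 1): LHS = 0, RHS = 0 → satisfies claim
(7, 2): LHS = ln(14) ≈ 2.639, RHS = ln(2)·ln(7) ≈ 1.349 → counterexample

That makes 3 counterexamples.

Answer: 3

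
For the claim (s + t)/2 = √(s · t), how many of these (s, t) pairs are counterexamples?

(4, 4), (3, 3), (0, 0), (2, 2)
Testing each pair:
(4, 4): LHS = 4, RHS = 4 → satisfies claim
(3, 3): LHS = 3, RHS = 3 → satisfies claim
(0, 0): LHS = 0, RHS = 0 → satisfies claim
(2, 2): LHS = 2, RHS = 2 → satisfies claim

That makes 0 counterexamples.

Answer: 0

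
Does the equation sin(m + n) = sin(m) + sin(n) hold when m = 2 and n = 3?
Fails

Substituting m = 2, n = 3:

LHS = sin(2 + 3) = sin(5) ≈ -0.9589
RHS = sin(2) + sin(3) ≈ 1.05

LHS ≠ RHS, so the equation does not hold at this point.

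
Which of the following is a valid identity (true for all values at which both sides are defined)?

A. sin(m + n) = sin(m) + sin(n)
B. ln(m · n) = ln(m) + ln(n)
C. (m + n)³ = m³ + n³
A: fails at (2, 4) — LHS = sin(6) ≈ -0.2794, RHS = sin(4) + sin(2) ≈ 0.1525.
B: holds — e.g. at (1, 2), both sides equal ln(2) ≈ 0.6931.
C: fails at (3, 5) — LHS = 512, RHS = 152.

Answer: B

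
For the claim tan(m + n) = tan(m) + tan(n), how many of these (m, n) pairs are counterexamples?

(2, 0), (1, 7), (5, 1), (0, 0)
Testing each pair:
(2, 0): LHS = tan(2) ≈ -2.185, RHS = tan(2) ≈ -2.185 → satisfies claim
(1, 7): LHS = tan(8) ≈ -6.8, RHS = tan(7) + tan(1) ≈ 2.429 → counterexample
(5, 1): LHS = tan(6) ≈ -0.291, RHS = tan(5) + tan(1) ≈ -1.823 → counterexample
(0, 0): LHS = 0, RHS = 0 → satisfies claim

That makes 2 counterexamples.

Answer: 2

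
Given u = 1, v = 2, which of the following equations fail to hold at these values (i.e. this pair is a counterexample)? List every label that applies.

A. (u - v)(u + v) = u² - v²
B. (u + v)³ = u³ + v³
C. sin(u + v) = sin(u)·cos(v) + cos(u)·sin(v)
B

Evaluating each claim at the given values:
A. LHS = -3, RHS = -3 → holds here (LHS = RHS)
B. LHS = 27, RHS = 9 → fails here (LHS ≠ RHS)
C. LHS = sin(3) ≈ 0.1411, RHS = sin(1)·cos(2) + sin(2)·cos(1) ≈ 0.1411 → holds here (LHS = RHS)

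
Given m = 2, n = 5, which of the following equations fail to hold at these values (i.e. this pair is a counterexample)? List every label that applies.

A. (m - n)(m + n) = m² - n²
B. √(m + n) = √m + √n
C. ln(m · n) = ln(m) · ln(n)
Evaluating each claim at the given values:
A. LHS = -21, RHS = -21 → holds here (LHS = RHS)
B. LHS = √(7) ≈ 2.646, RHS = √(2) + √(5) ≈ 3.65 → fails here (LHS ≠ RHS)
C. LHS = ln(10) ≈ 2.303, RHS = ln(2)·ln(5) ≈ 1.116 → fails here (LHS ≠ RHS)

Answer: B, C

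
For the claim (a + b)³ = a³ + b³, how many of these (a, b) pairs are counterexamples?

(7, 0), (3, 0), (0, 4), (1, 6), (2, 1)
Testing each pair:
(7, 0): LHS = 343, RHS = 343 → satisfies claim
(3, 0): LHS = 27, RHS = 27 → satisfies claim
(0, 4): LHS = 64, RHS = 64 → satisfies claim
(1, 6): LHS = 343, RHS = 217 → counterexample
(2, 1): LHS = 27, RHS = 9 → counterexample

That makes 2 counterexamples.

Answer: 2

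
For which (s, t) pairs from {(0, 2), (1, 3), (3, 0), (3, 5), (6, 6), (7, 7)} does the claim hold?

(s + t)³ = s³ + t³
Testing each pair:
(0, 2): LHS = 8, RHS = 8 → holds
(1, 3): LHS = 64, RHS = 28 → fails
(3, 0): LHS = 27, RHS = 27 → holds
(3, 5): LHS = 512, RHS = 152 → fails
(6, 6): LHS = 1728, RHS = 432 → fails
(7, 7): LHS = 2744, RHS = 686 → fails

2 of 6 pairs satisfy the claim.

Answer: (0, 2), (3, 0)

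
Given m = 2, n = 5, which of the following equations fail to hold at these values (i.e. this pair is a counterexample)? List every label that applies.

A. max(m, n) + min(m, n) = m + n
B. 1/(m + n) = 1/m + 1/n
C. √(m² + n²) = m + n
Evaluating each claim at the given values:
A. LHS = 7, RHS = 7 → holds here (LHS = RHS)
B. LHS = 1/7, RHS = 7/10 → fails here (LHS ≠ RHS)
C. LHS = √(29) ≈ 5.385, RHS = 7 → fails here (LHS ≠ RHS)

Answer: B, C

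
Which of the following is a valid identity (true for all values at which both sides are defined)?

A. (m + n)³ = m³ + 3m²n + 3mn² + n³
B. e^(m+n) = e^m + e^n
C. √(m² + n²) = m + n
A

A: holds — e.g. at (3, 5), both sides equal 512.
B: fails at (3, 5) — LHS = e^8 ≈ 2981, RHS = e^3 + e^5 ≈ 168.5.
C: fails at (5, 5) — LHS = 5·√(2) ≈ 7.071, RHS = 10.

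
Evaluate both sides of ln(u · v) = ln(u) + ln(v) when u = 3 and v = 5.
LHS = ln(3 · 5) = ln(15) ≈ 2.708
RHS = ln(3) + ln(5) ≈ 2.708

LHS = RHS: the two sides agree.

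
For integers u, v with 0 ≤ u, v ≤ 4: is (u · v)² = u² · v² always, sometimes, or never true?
The identity holds for every pair in the range. For instance at (u, v) = (2, 0): both sides equal 0.

Answer: Always true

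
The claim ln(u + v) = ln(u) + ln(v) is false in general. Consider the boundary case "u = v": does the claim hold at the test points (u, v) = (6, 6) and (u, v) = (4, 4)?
At (6, 6): LHS = ln(12) ≈ 2.485 ≠ RHS = 2·ln(6) ≈ 3.584
At (4, 4): LHS = ln(8) ≈ 2.079 ≠ RHS = 2·ln(4) ≈ 2.773

Answer: No, fails at both test points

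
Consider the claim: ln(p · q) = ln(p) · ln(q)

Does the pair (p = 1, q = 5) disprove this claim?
Substituting p = 1, q = 5:
LHS = ln(1 · 5) = ln(5) ≈ 1.609
RHS = ln(1) · ln(5) = 0

Since LHS ≠ RHS, this pair disproves the claim.

Answer: Yes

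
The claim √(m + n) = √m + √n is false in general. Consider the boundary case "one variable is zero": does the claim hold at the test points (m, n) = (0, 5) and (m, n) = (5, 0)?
Yes, holds at both test points

At (0, 5): LHS = √(5) ≈ 2.236, RHS = √(5) ≈ 2.236 → equal
At (5, 0): LHS = √(5) ≈ 2.236, RHS = √(5) ≈ 2.236 → equal

So the claim does hold at both of these boundary points, even though it is not an identity.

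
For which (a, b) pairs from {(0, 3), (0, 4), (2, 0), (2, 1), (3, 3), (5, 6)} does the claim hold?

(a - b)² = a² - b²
Testing each pair:
(0, 3): LHS = 9, RHS = -9 → fails
(0, 4): LHS = 16, RHS = -16 → fails
(2, 0): LHS = 4, RHS = 4 → holds
(2, 1): LHS = 1, RHS = 3 → fails
(3, 3): LHS = 0, RHS = 0 → holds
(5, 6): LHS = 1, RHS = -11 → fails

2 of 6 pairs satisfy the claim.

Answer: (2, 0), (3, 3)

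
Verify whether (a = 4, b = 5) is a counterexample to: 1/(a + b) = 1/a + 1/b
Substituting a = 4, b = 5:
LHS = 1/(4 + 5) = 1/9
RHS = 1/4 + 1/5 = 9/20

Since LHS ≠ RHS, this pair disproves the claim.

Answer: Yes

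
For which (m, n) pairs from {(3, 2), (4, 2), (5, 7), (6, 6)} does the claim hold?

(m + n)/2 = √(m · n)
Testing each pair:
(3, 2): LHS = 5/2, RHS = √(6) ≈ 2.449 → fails
(4, 2): LHS = 3, RHS = 2·√(2) ≈ 2.828 → fails
(5, 7): LHS = 6, RHS = √(35) ≈ 5.916 → fails
(6, 6): LHS = 6, RHS = 6 → holds

1 of 4 pairs satisfies the claim.

Answer: (6, 6)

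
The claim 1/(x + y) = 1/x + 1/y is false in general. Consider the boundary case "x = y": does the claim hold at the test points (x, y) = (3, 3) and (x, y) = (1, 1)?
No, fails at both test points

At (3, 3): LHS = 1/6 ≠ RHS = 2/3
At (1, 1): LHS = 1/2 ≠ RHS = 2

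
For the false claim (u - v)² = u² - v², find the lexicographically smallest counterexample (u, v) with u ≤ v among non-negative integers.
(u, v) = (0, 1)

Substituting (0, 1) into the claim:
LHS = (0 - 1)² = 1
RHS = 0² - 1² = -1

Since LHS ≠ RHS, this pair disproves the claim, and no lexicographically smaller pair (u ≤ v, non-negative integers) does.

For instance (0, 7) is also a counterexample (LHS = 49, RHS = -49), but it's lexicographically larger.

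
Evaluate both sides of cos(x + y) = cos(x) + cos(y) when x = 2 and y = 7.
LHS = cos(2 + 7) = cos(9) ≈ -0.9111
RHS = cos(2) + cos(7) ≈ 0.3378

LHS ≠ RHS (they differ by about 1.249), so the equation does not hold here.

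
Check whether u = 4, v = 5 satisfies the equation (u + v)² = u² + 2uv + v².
Holds

Substituting u = 4, v = 5:

LHS = (4 + 5)² = 81
RHS = 4² + 2·4·5 + 5² = 81

LHS = RHS, so the equation holds at this point.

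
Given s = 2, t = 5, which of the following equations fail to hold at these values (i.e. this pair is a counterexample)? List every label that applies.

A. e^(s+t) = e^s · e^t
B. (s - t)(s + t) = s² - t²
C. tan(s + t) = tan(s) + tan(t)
C

Evaluating each claim at the given values:
A. LHS = e^7 ≈ 1097, RHS = e^7 ≈ 1097 → holds here (LHS = RHS)
B. LHS = -21, RHS = -21 → holds here (LHS = RHS)
C. LHS = tan(7) ≈ 0.8714, RHS = tan(5) + tan(2) ≈ -5.566 → fails here (LHS ≠ RHS)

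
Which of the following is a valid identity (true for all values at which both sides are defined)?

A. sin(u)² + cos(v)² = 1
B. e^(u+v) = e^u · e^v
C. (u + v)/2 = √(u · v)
B

A: fails at (1, 5) — LHS = cos(5)² + sin(1)² ≈ 0.7885, RHS = 1.
B: holds — e.g. at (2, 7), both sides equal e^9 ≈ 8103.
C: fails at (2, 4) — LHS = 3, RHS = 2·√(2) ≈ 2.828.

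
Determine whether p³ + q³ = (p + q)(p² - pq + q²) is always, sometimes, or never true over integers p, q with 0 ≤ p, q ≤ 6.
The identity holds for every pair in the range. For instance at (p, q) = (2, 5): both sides equal 133.

Answer: Always true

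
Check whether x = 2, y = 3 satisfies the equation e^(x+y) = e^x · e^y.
Substituting x = 2, y = 3:

LHS = e^(2+3) = e^5 ≈ 148.4
RHS = e^2 · e^3 = e^5 ≈ 148.4

LHS = RHS, so the equation holds at this point.

Answer: Holds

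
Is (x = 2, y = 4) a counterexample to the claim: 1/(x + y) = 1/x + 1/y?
Substituting x = 2, y = 4:
LHS = 1/(2 + 4) = 1/6
RHS = 1/2 + 1/4 = 3/4

Since LHS ≠ RHS, this pair disproves the claim.

Answer: Yes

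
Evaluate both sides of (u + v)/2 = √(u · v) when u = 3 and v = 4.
LHS = (3 + 4)/2 = 7/2
RHS = √(3 · 4) = 2·√(3) ≈ 3.464

LHS ≠ RHS (they differ by about 0.0359), so the equation does not hold here.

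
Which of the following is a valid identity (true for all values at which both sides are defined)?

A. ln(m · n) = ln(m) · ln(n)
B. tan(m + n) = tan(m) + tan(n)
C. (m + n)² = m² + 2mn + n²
A: fails at (4, 4) — LHS = ln(16) ≈ 2.773, RHS = ln(4)² ≈ 1.922.
B: fails at (2, 7) — LHS = tan(9) ≈ -0.4523, RHS = tan(2) + tan(7) ≈ -1.314.
C: holds — e.g. at (1, 4), both sides equal 25.

Answer: C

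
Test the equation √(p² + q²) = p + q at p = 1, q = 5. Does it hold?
Fails

Substituting p = 1, q = 5:

LHS = √(1² + 5²) = √(26) ≈ 5.099
RHS = 1 + 5 = 6

LHS ≠ RHS, so the equation does not hold at this point.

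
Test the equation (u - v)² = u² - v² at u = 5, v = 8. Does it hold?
Substituting u = 5, v = 8:

LHS = (5 - 8)² = 9
RHS = 5² - 8² = -39

LHS ≠ RHS, so the equation does not hold at this point.

Answer: Fails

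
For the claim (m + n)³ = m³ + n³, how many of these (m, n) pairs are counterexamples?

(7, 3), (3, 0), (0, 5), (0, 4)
Testing each pair:
(7, 3): LHS = 1000, RHS = 370 → counterexample
(3, 0): LHS = 27, RHS = 27 → satisfies claim
(0, 5): LHS = 125, RHS = 125 → satisfies claim
(0, 4): LHS = 64, RHS = 64 → satisfies claim

That makes 1 counterexample.

Answer: 1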